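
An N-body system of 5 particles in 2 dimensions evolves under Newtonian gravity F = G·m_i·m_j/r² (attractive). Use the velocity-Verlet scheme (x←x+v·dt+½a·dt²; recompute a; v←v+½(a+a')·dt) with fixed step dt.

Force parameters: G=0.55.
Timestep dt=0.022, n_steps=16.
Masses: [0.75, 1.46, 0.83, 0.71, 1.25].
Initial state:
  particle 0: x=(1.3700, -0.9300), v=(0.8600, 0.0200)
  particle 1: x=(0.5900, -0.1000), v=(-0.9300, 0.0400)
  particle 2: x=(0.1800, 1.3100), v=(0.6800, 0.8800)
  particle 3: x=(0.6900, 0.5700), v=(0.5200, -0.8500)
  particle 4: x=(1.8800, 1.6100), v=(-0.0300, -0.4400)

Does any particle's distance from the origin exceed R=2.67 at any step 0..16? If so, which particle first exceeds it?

no

step 0: x0=(1.3700, -0.9300) x1=(0.5900, -0.1000) x2=(0.1800, 1.3100) x3=(0.6900, 0.5700) x4=(1.8800, 1.6100)
step 1: x0=(1.3888, -0.9294) x1=(0.5696, -0.0989) x2=(0.1951, 1.3292) x3=(0.7014, 0.5510) x4=(1.8792, 1.6002)
step 2: x0=(1.4074, -0.9284) x1=(0.5495, -0.0973) x2=(0.2105, 1.3480) x3=(0.7125, 0.5314) x4=(1.8783, 1.5903)
step 3: x0=(1.4257, -0.9271) x1=(0.5295, -0.0952) x2=(0.2262, 1.3664) x3=(0.7235, 0.5111) x4=(1.8772, 1.5802)
step 4: x0=(1.4438, -0.9255) x1=(0.5099, -0.0927) x2=(0.2422, 1.3845) x3=(0.7342, 0.4901) x4=(1.8758, 1.5700)
step 5: x0=(1.4617, -0.9235) x1=(0.4905, -0.0896) x2=(0.2584, 1.4023) x3=(0.7445, 0.4684) x4=(1.8743, 1.5596)
step 6: x0=(1.4793, -0.9213) x1=(0.4715, -0.0860) x2=(0.2748, 1.4197) x3=(0.7545, 0.4459) x4=(1.8726, 1.5491)
step 7: x0=(1.4968, -0.9188) x1=(0.4528, -0.0818) x2=(0.2915, 1.4368) x3=(0.7640, 0.4227) x4=(1.8707, 1.5384)
step 8: x0=(1.5140, -0.9160) x1=(0.4346, -0.0771) x2=(0.3084, 1.4536) x3=(0.7730, 0.3987) x4=(1.8686, 1.5275)
step 9: x0=(1.5310, -0.9128) x1=(0.4167, -0.0719) x2=(0.3255, 1.4701) x3=(0.7814, 0.3740) x4=(1.8662, 1.5165)
step 10: x0=(1.5478, -0.9095) x1=(0.3994, -0.0661) x2=(0.3429, 1.4862) x3=(0.7892, 0.3485) x4=(1.8637, 1.5053)
step 11: x0=(1.5644, -0.9058) x1=(0.3826, -0.0599) x2=(0.3604, 1.5021) x3=(0.7962, 0.3224) x4=(1.8610, 1.4940)
step 12: x0=(1.5808, -0.9019) x1=(0.3664, -0.0531) x2=(0.3782, 1.5177) x3=(0.8024, 0.2955) x4=(1.8580, 1.4825)
step 13: x0=(1.5970, -0.8977) x1=(0.3507, -0.0459) x2=(0.3961, 1.5329) x3=(0.8077, 0.2680) x4=(1.8548, 1.4709)
step 14: x0=(1.6130, -0.8933) x1=(0.3357, -0.0382) x2=(0.4143, 1.5479) x3=(0.8121, 0.2399) x4=(1.8515, 1.4591)
step 15: x0=(1.6288, -0.8886) x1=(0.3214, -0.0301) x2=(0.4326, 1.5626) x3=(0.8155, 0.2113) x4=(1.8479, 1.4472)
step 16: x0=(1.6443, -0.8836) x1=(0.3077, -0.0217) x2=(0.4512, 1.5770) x3=(0.8178, 0.1822) x4=(1.8440, 1.4352)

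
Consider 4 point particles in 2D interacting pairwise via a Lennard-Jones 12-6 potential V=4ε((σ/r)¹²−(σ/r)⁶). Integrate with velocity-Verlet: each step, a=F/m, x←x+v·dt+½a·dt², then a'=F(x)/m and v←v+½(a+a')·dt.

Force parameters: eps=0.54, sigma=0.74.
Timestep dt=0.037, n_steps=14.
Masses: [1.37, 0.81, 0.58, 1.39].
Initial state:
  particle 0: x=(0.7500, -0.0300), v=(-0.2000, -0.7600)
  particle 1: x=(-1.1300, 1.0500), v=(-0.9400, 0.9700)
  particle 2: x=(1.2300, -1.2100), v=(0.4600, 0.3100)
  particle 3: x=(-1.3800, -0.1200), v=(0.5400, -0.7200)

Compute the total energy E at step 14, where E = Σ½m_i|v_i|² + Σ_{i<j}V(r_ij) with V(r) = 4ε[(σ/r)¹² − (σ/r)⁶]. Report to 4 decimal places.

1.5993

step 0: x0=(0.7500, -0.0300) x1=(-1.1300, 1.0500) x2=(1.2300, -1.2100) x3=(-1.3800, -0.1200)
step 1: x0=(0.7427, -0.0583) x1=(-1.1649, 1.0854) x2=(1.2469, -1.1981) x3=(-1.3600, -0.1464)
step 2: x0=(0.7355, -0.0869) x1=(-1.1998, 1.1202) x2=(1.2633, -1.1854) x3=(-1.3398, -0.1724)
step 3: x0=(0.7285, -0.1160) x1=(-1.2348, 1.1544) x2=(1.2793, -1.1716) x3=(-1.3197, -0.1980)
step 4: x0=(0.7217, -0.1456) x1=(-1.2699, 1.1882) x2=(1.2946, -1.1566) x3=(-1.2995, -0.2235)
step 5: x0=(0.7152, -0.1758) x1=(-1.3049, 1.2217) x2=(1.3092, -1.1404) x3=(-1.2793, -0.2487)
step 6: x0=(0.7091, -0.2065) x1=(-1.3399, 1.2549) x2=(1.3229, -1.1226) x3=(-1.2590, -0.2738)
step 7: x0=(0.7035, -0.2380) x1=(-1.3749, 1.2880) x2=(1.3354, -1.1031) x3=(-1.2388, -0.2988)
step 8: x0=(0.6985, -0.2704) x1=(-1.4099, 1.3209) x2=(1.3465, -1.0816) x3=(-1.2185, -0.3238)
step 9: x0=(0.6942, -0.3036) x1=(-1.4449, 1.3537) x2=(1.3557, -1.0579) x3=(-1.1982, -0.3487)
step 10: x0=(0.6908, -0.3380) x1=(-1.4799, 1.3864) x2=(1.3628, -1.0317) x3=(-1.1779, -0.3735)
step 11: x0=(0.6884, -0.3735) x1=(-1.5148, 1.4191) x2=(1.3672, -1.0027) x3=(-1.1576, -0.3983)
step 12: x0=(0.6874, -0.4101) x1=(-1.5497, 1.4517) x2=(1.3686, -0.9710) x3=(-1.1373, -0.4230)
step 13: x0=(0.6875, -0.4478) x1=(-1.5847, 1.4843) x2=(1.3672, -0.9369) x3=(-1.1169, -0.4478)
step 14: x0=(0.6878, -0.4857) x1=(-1.6196, 1.5169) x2=(1.3651, -0.9023) x3=(-1.0965, -0.4725)
step 0 velocities: v0=(-0.2000, -0.7600) v1=(-0.9400, 0.9700) v2=(0.4600, 0.3100) v3=(0.5400, -0.7200)
step 0: KE=1.8142, PE=-0.2021, E=1.6120
step 14 velocities: v0=(-0.0274, -1.0010) v1=(-0.9436, 0.8796) v2=(0.0286, 0.8814) v3=(0.5520, -0.6682)
step 14: KE=2.1085, PE=-0.5092, E=1.5993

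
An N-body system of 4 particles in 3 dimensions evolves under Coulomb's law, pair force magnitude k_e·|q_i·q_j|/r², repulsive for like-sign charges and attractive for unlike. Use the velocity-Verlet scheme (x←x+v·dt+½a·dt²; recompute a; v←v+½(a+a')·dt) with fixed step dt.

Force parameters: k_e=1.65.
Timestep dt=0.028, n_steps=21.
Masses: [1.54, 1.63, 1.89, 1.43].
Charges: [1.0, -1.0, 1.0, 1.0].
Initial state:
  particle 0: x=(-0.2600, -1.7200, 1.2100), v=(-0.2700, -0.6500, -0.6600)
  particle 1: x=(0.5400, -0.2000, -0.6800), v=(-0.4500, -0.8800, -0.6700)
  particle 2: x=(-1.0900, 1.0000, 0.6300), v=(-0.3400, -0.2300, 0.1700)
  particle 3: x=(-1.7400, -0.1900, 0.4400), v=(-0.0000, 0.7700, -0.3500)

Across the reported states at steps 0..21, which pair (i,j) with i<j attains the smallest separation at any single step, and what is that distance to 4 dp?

pair (2,3), distance 1.1087

step 0: x0=(-0.2600, -1.7200, 1.2100) x1=(0.5400, -0.2000, -0.6800) x2=(-1.0900, 1.0000, 0.6300) x3=(-1.7400, -0.1900, 0.4400)
step 1: x0=(-0.2675, -1.7383, 1.1915) x1=(0.5273, -0.2246, -0.6987) x2=(-1.0994, 0.9937, 0.6347) x3=(-1.7401, -0.1686, 0.4301)
step 2: x0=(-0.2748, -1.7567, 1.1730) x1=(0.5143, -0.2493, -0.7171) x2=(-1.1086, 0.9878, 0.6395) x3=(-1.7404, -0.1475, 0.4200)
step 3: x0=(-0.2819, -1.7752, 1.1545) x1=(0.5011, -0.2739, -0.7353) x2=(-1.1175, 0.9822, 0.6442) x3=(-1.7410, -0.1267, 0.4097)
step 4: x0=(-0.2889, -1.7938, 1.1359) x1=(0.4877, -0.2986, -0.7533) x2=(-1.1262, 0.9770, 0.6489) x3=(-1.7418, -0.1063, 0.3992)
step 5: x0=(-0.2957, -1.8126, 1.1173) x1=(0.4740, -0.3232, -0.7711) x2=(-1.1346, 0.9722, 0.6536) x3=(-1.7429, -0.0863, 0.3885)
step 6: x0=(-0.3023, -1.8315, 1.0986) x1=(0.4601, -0.3479, -0.7886) x2=(-1.1428, 0.9678, 0.6583) x3=(-1.7442, -0.0667, 0.3775)
step 7: x0=(-0.3088, -1.8505, 1.0800) x1=(0.4460, -0.3725, -0.8059) x2=(-1.1507, 0.9638, 0.6631) x3=(-1.7457, -0.0474, 0.3663)
step 8: x0=(-0.3151, -1.8696, 1.0612) x1=(0.4317, -0.3971, -0.8230) x2=(-1.1583, 0.9601, 0.6679) x3=(-1.7476, -0.0286, 0.3548)
step 9: x0=(-0.3213, -1.8889, 1.0425) x1=(0.4171, -0.4217, -0.8399) x2=(-1.1656, 0.9569, 0.6728) x3=(-1.7497, -0.0102, 0.3430)
step 10: x0=(-0.3273, -1.9082, 1.0236) x1=(0.4023, -0.4464, -0.8565) x2=(-1.1727, 0.9541, 0.6777) x3=(-1.7521, 0.0077, 0.3309)
step 11: x0=(-0.3332, -1.9277, 1.0048) x1=(0.3873, -0.4710, -0.8730) x2=(-1.1795, 0.9518, 0.6827) x3=(-1.7548, 0.0252, 0.3185)
step 12: x0=(-0.3390, -1.9473, 0.9858) x1=(0.3721, -0.4955, -0.8892) x2=(-1.1859, 0.9499, 0.6879) x3=(-1.7578, 0.0422, 0.3058)
step 13: x0=(-0.3446, -1.9670, 0.9668) x1=(0.3567, -0.5201, -0.9051) x2=(-1.1921, 0.9484, 0.6931) x3=(-1.7611, 0.0588, 0.2928)
step 14: x0=(-0.3501, -1.9868, 0.9478) x1=(0.3410, -0.5447, -0.9209) x2=(-1.1980, 0.9474, 0.6984) x3=(-1.7647, 0.0748, 0.2794)
step 15: x0=(-0.3554, -2.0067, 0.9287) x1=(0.3252, -0.5692, -0.9364) x2=(-1.2035, 0.9468, 0.7039) x3=(-1.7686, 0.0904, 0.2656)
step 16: x0=(-0.3607, -2.0267, 0.9095) x1=(0.3091, -0.5937, -0.9517) x2=(-1.2088, 0.9466, 0.7096) x3=(-1.7729, 0.1055, 0.2515)
step 17: x0=(-0.3657, -2.0469, 0.8902) x1=(0.2929, -0.6183, -0.9667) x2=(-1.2137, 0.9469, 0.7154) x3=(-1.7775, 0.1201, 0.2369)
step 18: x0=(-0.3707, -2.0671, 0.8709) x1=(0.2764, -0.6428, -0.9816) x2=(-1.2183, 0.9476, 0.7214) x3=(-1.7823, 0.1342, 0.2219)
step 19: x0=(-0.3756, -2.0874, 0.8515) x1=(0.2598, -0.6672, -0.9962) x2=(-1.2226, 0.9487, 0.7276) x3=(-1.7876, 0.1478, 0.2065)
step 20: x0=(-0.3803, -2.1078, 0.8320) x1=(0.2430, -0.6917, -1.0106) x2=(-1.2266, 0.9503, 0.7340) x3=(-1.7931, 0.1610, 0.1906)
step 21: x0=(-0.3849, -2.1282, 0.8124) x1=(0.2259, -0.7161, -1.0247) x2=(-1.2303, 0.9522, 0.7406) x3=(-1.7989, 0.1736, 0.1743)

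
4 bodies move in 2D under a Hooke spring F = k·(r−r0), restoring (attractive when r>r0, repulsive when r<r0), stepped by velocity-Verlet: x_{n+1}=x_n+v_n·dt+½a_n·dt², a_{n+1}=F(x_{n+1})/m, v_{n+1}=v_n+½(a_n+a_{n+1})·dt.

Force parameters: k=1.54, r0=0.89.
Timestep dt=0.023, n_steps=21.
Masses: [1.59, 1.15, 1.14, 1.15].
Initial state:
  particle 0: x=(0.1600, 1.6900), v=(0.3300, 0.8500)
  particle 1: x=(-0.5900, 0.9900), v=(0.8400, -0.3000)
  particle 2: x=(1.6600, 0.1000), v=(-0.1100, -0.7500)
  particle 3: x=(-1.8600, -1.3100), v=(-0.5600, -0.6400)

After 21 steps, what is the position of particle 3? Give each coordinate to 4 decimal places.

(-1.3606, -0.8856)

step 0: x0=(0.1600, 1.6900) x1=(-0.5900, 0.9900) x2=(1.6600, 0.1000) x3=(-1.8600, -1.3100)
step 1: x0=(0.1674, 1.7087) x1=(-0.5704, 0.9824) x2=(1.6557, 0.0829) x3=(-1.8711, -1.3230)
step 2: x0=(0.1744, 1.7257) x1=(-0.5504, 0.9734) x2=(1.6478, 0.0661) x3=(-1.8786, -1.3325)
step 3: x0=(0.1810, 1.7409) x1=(-0.5300, 0.9629) x2=(1.6364, 0.0497) x3=(-1.8824, -1.3386)
step 4: x0=(0.1872, 1.7544) x1=(-0.5091, 0.9511) x2=(1.6214, 0.0337) x3=(-1.8826, -1.3411)
step 5: x0=(0.1930, 1.7660) x1=(-0.4880, 0.9379) x2=(1.6030, 0.0180) x3=(-1.8791, -1.3402)
step 6: x0=(0.1984, 1.7758) x1=(-0.4664, 0.9233) x2=(1.5812, 0.0028) x3=(-1.8719, -1.3357)
step 7: x0=(0.2033, 1.7838) x1=(-0.4446, 0.9074) x2=(1.5560, -0.0120) x3=(-1.8612, -1.3278)
step 8: x0=(0.2077, 1.7899) x1=(-0.4225, 0.8901) x2=(1.5276, -0.0264) x3=(-1.8468, -1.3165)
step 9: x0=(0.2117, 1.7942) x1=(-0.4002, 0.8715) x2=(1.4959, -0.0402) x3=(-1.8288, -1.3017)
step 10: x0=(0.2153, 1.7966) x1=(-0.3777, 0.8517) x2=(1.4611, -0.0536) x3=(-1.8073, -1.2837)
step 11: x0=(0.2184, 1.7971) x1=(-0.3550, 0.8306) x2=(1.4233, -0.0665) x3=(-1.7823, -1.2623)
step 12: x0=(0.2210, 1.7958) x1=(-0.3323, 0.8084) x2=(1.3826, -0.0788) x3=(-1.7540, -1.2377)
step 13: x0=(0.2231, 1.7926) x1=(-0.3094, 0.7851) x2=(1.3391, -0.0907) x3=(-1.7223, -1.2099)
step 14: x0=(0.2248, 1.7876) x1=(-0.2864, 0.7607) x2=(1.2929, -0.1019) x3=(-1.6873, -1.1791)
step 15: x0=(0.2260, 1.7807) x1=(-0.2635, 0.7353) x2=(1.2442, -0.1127) x3=(-1.6492, -1.1453)
step 16: x0=(0.2267, 1.7721) x1=(-0.2405, 0.7089) x2=(1.1930, -0.1228) x3=(-1.6080, -1.1086)
step 17: x0=(0.2270, 1.7616) x1=(-0.2176, 0.6817) x2=(1.1396, -0.1324) x3=(-1.5639, -1.0691)
step 18: x0=(0.2268, 1.7494) x1=(-0.1948, 0.6537) x2=(1.0840, -0.1414) x3=(-1.5170, -1.0269)
step 19: x0=(0.2262, 1.7355) x1=(-0.1720, 0.6249) x2=(1.0264, -0.1499) x3=(-1.4674, -0.9822)
step 20: x0=(0.2251, 1.7199) x1=(-0.1494, 0.5954) x2=(0.9671, -0.1577) x3=(-1.4152, -0.9351)
step 21: x0=(0.2236, 1.7026) x1=(-0.1270, 0.5654) x2=(0.9060, -0.1650) x3=(-1.3606, -0.8856)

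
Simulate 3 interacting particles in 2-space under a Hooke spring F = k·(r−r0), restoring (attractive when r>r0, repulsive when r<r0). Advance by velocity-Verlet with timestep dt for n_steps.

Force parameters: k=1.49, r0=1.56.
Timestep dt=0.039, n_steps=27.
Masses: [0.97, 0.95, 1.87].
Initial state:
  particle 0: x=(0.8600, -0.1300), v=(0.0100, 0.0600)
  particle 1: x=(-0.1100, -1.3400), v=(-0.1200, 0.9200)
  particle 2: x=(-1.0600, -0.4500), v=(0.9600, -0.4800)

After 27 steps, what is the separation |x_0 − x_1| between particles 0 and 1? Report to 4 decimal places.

step 0: x0=(0.8600, -0.1300) x1=(-0.1100, -1.3400) x2=(-1.0600, -0.4500)
step 1: x0=(0.8600, -0.1277) x1=(-0.1145, -1.3043) x2=(-1.0224, -0.4686)
step 2: x0=(0.8591, -0.1255) x1=(-0.1184, -1.2693) x2=(-0.9848, -0.4868)
step 3: x0=(0.8577, -0.1234) x1=(-0.1217, -1.2349) x2=(-0.9470, -0.5046)
step 4: x0=(0.8557, -0.1213) x1=(-0.1244, -1.2014) x2=(-0.9094, -0.5220)
step 5: x0=(0.8533, -0.1191) x1=(-0.1262, -1.1689) x2=(-0.8720, -0.5390)
step 6: x0=(0.8506, -0.1168) x1=(-0.1272, -1.1376) x2=(-0.8348, -0.5554)
step 7: x0=(0.8477, -0.1144) x1=(-0.1273, -1.1074) x2=(-0.7980, -0.5712)
step 8: x0=(0.8448, -0.1118) x1=(-0.1263, -1.0786) x2=(-0.7617, -0.5865)
step 9: x0=(0.8420, -0.1089) x1=(-0.1242, -1.0512) x2=(-0.7260, -0.6011)
step 10: x0=(0.8393, -0.1058) x1=(-0.1210, -1.0253) x2=(-0.6910, -0.6152)
step 11: x0=(0.8368, -0.1023) x1=(-0.1164, -1.0010) x2=(-0.6568, -0.6286)
step 12: x0=(0.8348, -0.0985) x1=(-0.1106, -0.9784) x2=(-0.6235, -0.6414)
step 13: x0=(0.8332, -0.0942) x1=(-0.1033, -0.9574) x2=(-0.5911, -0.6536)
step 14: x0=(0.8322, -0.0895) x1=(-0.0945, -0.9381) x2=(-0.5597, -0.6651)
step 15: x0=(0.8318, -0.0842) x1=(-0.0841, -0.9205) x2=(-0.5295, -0.6761)
step 16: x0=(0.8321, -0.0783) x1=(-0.0722, -0.9046) x2=(-0.5005, -0.6864)
step 17: x0=(0.8332, -0.0718) x1=(-0.0585, -0.8905) x2=(-0.4728, -0.6963)
step 18: x0=(0.8351, -0.0647) x1=(-0.0430, -0.8780) x2=(-0.4464, -0.7056)
step 19: x0=(0.8380, -0.0568) x1=(-0.0257, -0.8672) x2=(-0.4213, -0.7144)
step 20: x0=(0.8417, -0.0482) x1=(-0.0066, -0.8580) x2=(-0.3978, -0.7229)
step 21: x0=(0.8464, -0.0388) x1=(0.0145, -0.8503) x2=(-0.3756, -0.7309)
step 22: x0=(0.8521, -0.0286) x1=(0.0375, -0.8440) x2=(-0.3550, -0.7387)
step 23: x0=(0.8588, -0.0175) x1=(0.0625, -0.8392) x2=(-0.3359, -0.7462)
step 24: x0=(0.8665, -0.0056) x1=(0.0895, -0.8357) x2=(-0.3184, -0.7534)
step 25: x0=(0.8752, 0.0073) x1=(0.1184, -0.8335) x2=(-0.3023, -0.7605)
step 26: x0=(0.8848, 0.0212) x1=(0.1494, -0.8325) x2=(-0.2878, -0.7675)
step 27: x0=(0.8954, 0.0360) x1=(0.1823, -0.8326) x2=(-0.2747, -0.7744)

1.1239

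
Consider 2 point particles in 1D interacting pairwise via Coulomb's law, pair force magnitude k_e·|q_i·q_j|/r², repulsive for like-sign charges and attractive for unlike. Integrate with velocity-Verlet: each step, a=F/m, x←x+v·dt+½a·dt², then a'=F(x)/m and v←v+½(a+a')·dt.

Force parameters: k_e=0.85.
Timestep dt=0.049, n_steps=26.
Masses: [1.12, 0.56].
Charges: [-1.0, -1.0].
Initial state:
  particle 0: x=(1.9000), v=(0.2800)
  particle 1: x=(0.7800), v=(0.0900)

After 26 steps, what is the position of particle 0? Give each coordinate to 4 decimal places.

step 0: x0=(1.9000) x1=(0.7800)
step 1: x0=(1.9144) x1=(0.7830)
step 2: x0=(1.9303) x1=(0.7831)
step 3: x0=(1.9476) x1=(0.7804)
step 4: x0=(1.9662) x1=(0.7751)
step 5: x0=(1.9860) x1=(0.7672)
step 6: x0=(2.0071) x1=(0.7568)
step 7: x0=(2.0294) x1=(0.7441)
step 8: x0=(2.0528) x1=(0.7292)
step 9: x0=(2.0772) x1=(0.7123)
step 10: x0=(2.1026) x1=(0.6933)
step 11: x0=(2.1289) x1=(0.6726)
step 12: x0=(2.1561) x1=(0.6501)
step 13: x0=(2.1840) x1=(0.6260)
step 14: x0=(2.2127) x1=(0.6004)
step 15: x0=(2.2422) x1=(0.5734)
step 16: x0=(2.2722) x1=(0.5451)
step 17: x0=(2.3029) x1=(0.5156)
step 18: x0=(2.3342) x1=(0.4849)
step 19: x0=(2.3660) x1=(0.4532)
step 20: x0=(2.3983) x1=(0.4205)
step 21: x0=(2.4310) x1=(0.3868)
step 22: x0=(2.4642) x1=(0.3523)
step 23: x0=(2.4978) x1=(0.3169)
step 24: x0=(2.5318) x1=(0.2808)
step 25: x0=(2.5661) x1=(0.2440)
step 26: x0=(2.6008) x1=(0.2065)

(2.6008)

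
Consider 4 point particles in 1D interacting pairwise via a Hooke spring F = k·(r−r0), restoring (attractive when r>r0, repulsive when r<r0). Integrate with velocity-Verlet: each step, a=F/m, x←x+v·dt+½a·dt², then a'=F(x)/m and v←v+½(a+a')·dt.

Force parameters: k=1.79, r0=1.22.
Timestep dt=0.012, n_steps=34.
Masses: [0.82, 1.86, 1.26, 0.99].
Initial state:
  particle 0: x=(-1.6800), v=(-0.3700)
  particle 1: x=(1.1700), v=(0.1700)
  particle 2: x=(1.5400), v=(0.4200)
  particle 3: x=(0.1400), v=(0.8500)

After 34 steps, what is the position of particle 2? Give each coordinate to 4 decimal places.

step 0: x0=(-1.6800) x1=(1.1700) x2=(1.5400) x3=(0.1400)
step 1: x0=(-1.6838) x1=(1.1719) x2=(1.5449) x3=(0.1501)
step 2: x0=(-1.6862) x1=(1.1734) x2=(1.5495) x3=(0.1601)
step 3: x0=(-1.6873) x1=(1.1747) x2=(1.5539) x3=(0.1699)
step 4: x0=(-1.6870) x1=(1.1756) x2=(1.5580) x3=(0.1795)
step 5: x0=(-1.6854) x1=(1.1763) x2=(1.5618) x3=(0.1889)
step 6: x0=(-1.6824) x1=(1.1766) x2=(1.5653) x3=(0.1981)
step 7: x0=(-1.6781) x1=(1.1766) x2=(1.5686) x3=(0.2071)
step 8: x0=(-1.6724) x1=(1.1763) x2=(1.5715) x3=(0.2160)
step 9: x0=(-1.6654) x1=(1.1757) x2=(1.5743) x3=(0.2246)
step 10: x0=(-1.6570) x1=(1.1747) x2=(1.5767) x3=(0.2330)
step 11: x0=(-1.6472) x1=(1.1735) x2=(1.5789) x3=(0.2412)
step 12: x0=(-1.6361) x1=(1.1720) x2=(1.5808) x3=(0.2492)
step 13: x0=(-1.6236) x1=(1.1702) x2=(1.5824) x3=(0.2569)
step 14: x0=(-1.6099) x1=(1.1682) x2=(1.5838) x3=(0.2645)
step 15: x0=(-1.5948) x1=(1.1658) x2=(1.5849) x3=(0.2718)
step 16: x0=(-1.5784) x1=(1.1632) x2=(1.5857) x3=(0.2788)
step 17: x0=(-1.5607) x1=(1.1602) x2=(1.5863) x3=(0.2857)
step 18: x0=(-1.5418) x1=(1.1570) x2=(1.5867) x3=(0.2923)
step 19: x0=(-1.5216) x1=(1.1536) x2=(1.5868) x3=(0.2987)
step 20: x0=(-1.5001) x1=(1.1499) x2=(1.5867) x3=(0.3048)
step 21: x0=(-1.4775) x1=(1.1459) x2=(1.5863) x3=(0.3107)
step 22: x0=(-1.4536) x1=(1.1417) x2=(1.5857) x3=(0.3164)
step 23: x0=(-1.4286) x1=(1.1372) x2=(1.5849) x3=(0.3219)
step 24: x0=(-1.4024) x1=(1.1325) x2=(1.5839) x3=(0.3271)
step 25: x0=(-1.3750) x1=(1.1276) x2=(1.5826) x3=(0.3321)
step 26: x0=(-1.3466) x1=(1.1224) x2=(1.5812) x3=(0.3368)
step 27: x0=(-1.3171) x1=(1.1171) x2=(1.5795) x3=(0.3413)
step 28: x0=(-1.2865) x1=(1.1115) x2=(1.5777) x3=(0.3456)
step 29: x0=(-1.2550) x1=(1.1057) x2=(1.5757) x3=(0.3497)
step 30: x0=(-1.2224) x1=(1.0997) x2=(1.5735) x3=(0.3536)
step 31: x0=(-1.1889) x1=(1.0935) x2=(1.5711) x3=(0.3572)
step 32: x0=(-1.1545) x1=(1.0872) x2=(1.5686) x3=(0.3607)
step 33: x0=(-1.1192) x1=(1.0806) x2=(1.5659) x3=(0.3639)
step 34: x0=(-1.0830) x1=(1.0739) x2=(1.5630) x3=(0.3669)

(1.5630)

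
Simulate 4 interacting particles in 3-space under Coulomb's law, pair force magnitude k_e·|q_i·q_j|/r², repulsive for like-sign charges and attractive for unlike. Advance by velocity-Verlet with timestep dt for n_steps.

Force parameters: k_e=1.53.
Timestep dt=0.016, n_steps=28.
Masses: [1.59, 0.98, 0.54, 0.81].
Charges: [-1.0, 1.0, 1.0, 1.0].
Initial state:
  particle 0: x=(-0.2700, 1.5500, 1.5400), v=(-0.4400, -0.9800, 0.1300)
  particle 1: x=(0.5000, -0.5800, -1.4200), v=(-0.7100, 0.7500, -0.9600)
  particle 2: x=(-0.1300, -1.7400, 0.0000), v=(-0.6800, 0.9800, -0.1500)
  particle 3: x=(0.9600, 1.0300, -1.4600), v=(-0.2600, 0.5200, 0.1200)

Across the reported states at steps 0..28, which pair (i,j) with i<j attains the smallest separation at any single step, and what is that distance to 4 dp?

pair (1,3), distance 1.6709

step 0: x0=(-0.2700, 1.5500, 1.5400) x1=(0.5000, -0.5800, -1.4200) x2=(-0.1300, -1.7400, 0.0000) x3=(0.9600, 1.0300, -1.4600)
step 1: x0=(-0.2770, 1.5343, 1.5421) x1=(0.4886, -0.5680, -1.4354) x2=(-0.1409, -1.7244, -0.0023) x3=(0.9559, 1.0384, -1.4581)
step 2: x0=(-0.2841, 1.5186, 1.5441) x1=(0.4773, -0.5561, -1.4508) x2=(-0.1519, -1.7089, -0.0044) x3=(0.9518, 1.0471, -1.4561)
step 3: x0=(-0.2911, 1.5028, 1.5460) x1=(0.4659, -0.5443, -1.4663) x2=(-0.1630, -1.6935, -0.0063) x3=(0.9477, 1.0559, -1.4542)
step 4: x0=(-0.2981, 1.4870, 1.5480) x1=(0.4545, -0.5325, -1.4819) x2=(-0.1742, -1.6782, -0.0080) x3=(0.9437, 1.0650, -1.4522)
step 5: x0=(-0.3050, 1.4712, 1.5499) x1=(0.4430, -0.5207, -1.4975) x2=(-0.1855, -1.6631, -0.0096) x3=(0.9398, 1.0742, -1.4501)
step 6: x0=(-0.3120, 1.4554, 1.5517) x1=(0.4316, -0.5091, -1.5131) x2=(-0.1968, -1.6480, -0.0109) x3=(0.9359, 1.0837, -1.4481)
step 7: x0=(-0.3190, 1.4395, 1.5535) x1=(0.4202, -0.4975, -1.5288) x2=(-0.2082, -1.6331, -0.0120) x3=(0.9320, 1.0934, -1.4460)
step 8: x0=(-0.3259, 1.4236, 1.5552) x1=(0.4087, -0.4859, -1.5446) x2=(-0.2198, -1.6182, -0.0130) x3=(0.9282, 1.1032, -1.4439)
step 9: x0=(-0.3328, 1.4076, 1.5569) x1=(0.3972, -0.4744, -1.5605) x2=(-0.2314, -1.6035, -0.0137) x3=(0.9245, 1.1133, -1.4418)
step 10: x0=(-0.3398, 1.3917, 1.5586) x1=(0.3857, -0.4630, -1.5764) x2=(-0.2430, -1.5889, -0.0143) x3=(0.9208, 1.1236, -1.4396)
step 11: x0=(-0.3467, 1.3757, 1.5602) x1=(0.3742, -0.4517, -1.5923) x2=(-0.2548, -1.5743, -0.0146) x3=(0.9172, 1.1341, -1.4374)
step 12: x0=(-0.3535, 1.3597, 1.5618) x1=(0.3626, -0.4404, -1.6083) x2=(-0.2666, -1.5599, -0.0148) x3=(0.9136, 1.1448, -1.4352)
step 13: x0=(-0.3604, 1.3436, 1.5633) x1=(0.3510, -0.4292, -1.6244) x2=(-0.2785, -1.5456, -0.0147) x3=(0.9100, 1.1557, -1.4329)
step 14: x0=(-0.3673, 1.3275, 1.5648) x1=(0.3395, -0.4180, -1.6406) x2=(-0.2905, -1.5313, -0.0145) x3=(0.9066, 1.1668, -1.4306)
step 15: x0=(-0.3741, 1.3114, 1.5662) x1=(0.3278, -0.4069, -1.6568) x2=(-0.3026, -1.5171, -0.0141) x3=(0.9031, 1.1781, -1.4282)
step 16: x0=(-0.3810, 1.2952, 1.5676) x1=(0.3162, -0.3959, -1.6731) x2=(-0.3148, -1.5030, -0.0135) x3=(0.8998, 1.1896, -1.4258)
step 17: x0=(-0.3878, 1.2791, 1.5689) x1=(0.3045, -0.3849, -1.6894) x2=(-0.3270, -1.4890, -0.0126) x3=(0.8965, 1.2013, -1.4233)
step 18: x0=(-0.3946, 1.2629, 1.5702) x1=(0.2928, -0.3741, -1.7059) x2=(-0.3393, -1.4751, -0.0116) x3=(0.8932, 1.2131, -1.4208)
step 19: x0=(-0.4014, 1.2466, 1.5714) x1=(0.2811, -0.3632, -1.7224) x2=(-0.3517, -1.4613, -0.0104) x3=(0.8900, 1.2252, -1.4183)
step 20: x0=(-0.4082, 1.2304, 1.5726) x1=(0.2694, -0.3525, -1.7389) x2=(-0.3641, -1.4475, -0.0090) x3=(0.8869, 1.2374, -1.4157)
step 21: x0=(-0.4150, 1.2141, 1.5737) x1=(0.2576, -0.3418, -1.7555) x2=(-0.3767, -1.4338, -0.0074) x3=(0.8838, 1.2498, -1.4130)
step 22: x0=(-0.4217, 1.1977, 1.5748) x1=(0.2458, -0.3311, -1.7722) x2=(-0.3893, -1.4202, -0.0056) x3=(0.8807, 1.2624, -1.4103)
step 23: x0=(-0.4285, 1.1814, 1.5758) x1=(0.2340, -0.3206, -1.7890) x2=(-0.4019, -1.4066, -0.0036) x3=(0.8778, 1.2752, -1.4075)
step 24: x0=(-0.4352, 1.1650, 1.5768) x1=(0.2221, -0.3101, -1.8058) x2=(-0.4147, -1.3931, -0.0015) x3=(0.8748, 1.2882, -1.4047)
step 25: x0=(-0.4419, 1.1486, 1.5777) x1=(0.2102, -0.2996, -1.8228) x2=(-0.4275, -1.3797, 0.0009) x3=(0.8720, 1.3013, -1.4018)
step 26: x0=(-0.4487, 1.1322, 1.5786) x1=(0.1983, -0.2893, -1.8397) x2=(-0.4404, -1.3663, 0.0035) x3=(0.8692, 1.3146, -1.3989)
step 27: x0=(-0.4553, 1.1157, 1.5794) x1=(0.1864, -0.2789, -1.8568) x2=(-0.4533, -1.3529, 0.0062) x3=(0.8664, 1.3281, -1.3959)
step 28: x0=(-0.4620, 1.0992, 1.5801) x1=(0.1744, -0.2687, -1.8739) x2=(-0.4663, -1.3397, 0.0092) x3=(0.8637, 1.3418, -1.3928)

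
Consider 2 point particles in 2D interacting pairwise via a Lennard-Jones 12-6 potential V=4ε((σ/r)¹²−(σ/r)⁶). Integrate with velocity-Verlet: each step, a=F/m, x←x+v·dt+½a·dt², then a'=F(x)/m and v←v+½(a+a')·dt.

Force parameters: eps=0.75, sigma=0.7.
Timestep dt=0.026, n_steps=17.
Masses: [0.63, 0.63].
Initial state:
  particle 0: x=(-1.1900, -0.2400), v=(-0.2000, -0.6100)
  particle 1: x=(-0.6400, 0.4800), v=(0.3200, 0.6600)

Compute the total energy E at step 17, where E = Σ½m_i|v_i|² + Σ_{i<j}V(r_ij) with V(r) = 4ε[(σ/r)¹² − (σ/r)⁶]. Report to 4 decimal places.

-0.2039

step 0: x0=(-1.1900, -0.2400) x1=(-0.6400, 0.4800)
step 1: x0=(-1.1944, -0.2548) x1=(-0.6325, 0.4961)
step 2: x0=(-1.1974, -0.2678) x1=(-0.6263, 0.5104)
step 3: x0=(-1.1992, -0.2791) x1=(-0.6214, 0.5230)
step 4: x0=(-1.1999, -0.2889) x1=(-0.6176, 0.5341)
step 5: x0=(-1.1997, -0.2973) x1=(-0.6147, 0.5438)
step 6: x0=(-1.1986, -0.3045) x1=(-0.6127, 0.5523)
step 7: x0=(-1.1966, -0.3105) x1=(-0.6115, 0.5596)
step 8: x0=(-1.1940, -0.3154) x1=(-0.6111, 0.5658)
step 9: x0=(-1.1906, -0.3193) x1=(-0.6113, 0.5710)
step 10: x0=(-1.1865, -0.3220) x1=(-0.6123, 0.5750)
step 11: x0=(-1.1818, -0.3238) x1=(-0.6139, 0.5781)
step 12: x0=(-1.1765, -0.3245) x1=(-0.6161, 0.5801)
step 13: x0=(-1.1704, -0.3242) x1=(-0.6190, 0.5811)
step 14: x0=(-1.1638, -0.3228) x1=(-0.6226, 0.5810)
step 15: x0=(-1.1564, -0.3203) x1=(-0.6268, 0.5798)
step 16: x0=(-1.1484, -0.3166) x1=(-0.6317, 0.5774)
step 17: x0=(-1.1396, -0.3116) x1=(-0.6373, 0.5737)
step 0 velocities: v0=(-0.2000, -0.6100) v1=(0.3200, 0.6600)
step 0: KE=0.2993, PE=-0.5023, E=-0.2031
step 17 velocities: v0=(0.3524, 0.2178) v1=(-0.2324, -0.1678)
step 17: KE=0.0800, PE=-0.2839, E=-0.2039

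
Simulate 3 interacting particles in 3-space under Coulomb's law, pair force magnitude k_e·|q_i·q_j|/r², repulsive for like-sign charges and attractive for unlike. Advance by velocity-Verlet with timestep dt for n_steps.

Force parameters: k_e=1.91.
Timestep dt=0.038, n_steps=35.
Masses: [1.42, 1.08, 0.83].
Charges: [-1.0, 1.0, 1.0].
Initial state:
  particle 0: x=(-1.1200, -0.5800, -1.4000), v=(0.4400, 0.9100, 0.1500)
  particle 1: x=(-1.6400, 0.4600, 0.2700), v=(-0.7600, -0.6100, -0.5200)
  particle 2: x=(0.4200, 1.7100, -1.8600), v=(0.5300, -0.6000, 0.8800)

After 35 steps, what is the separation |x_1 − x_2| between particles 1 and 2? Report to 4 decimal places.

step 0: x0=(-1.1200, -0.5800, -1.4000) x1=(-1.6400, 0.4600, 0.2700) x2=(0.4200, 1.7100, -1.8600)
step 1: x0=(-1.1033, -0.5452, -1.3941) x1=(-1.6689, 0.4366, 0.2501) x2=(0.4401, 1.6871, -1.8266)
step 2: x0=(-1.0865, -0.5099, -1.3879) x1=(-1.6977, 0.4128, 0.2298) x2=(0.4602, 1.6639, -1.7934)
step 3: x0=(-1.0698, -0.4742, -1.3813) x1=(-1.7266, 0.3886, 0.2091) x2=(0.4803, 1.6406, -1.7603)
step 4: x0=(-1.0531, -0.4381, -1.3743) x1=(-1.7553, 0.3640, 0.1880) x2=(0.5003, 1.6169, -1.7273)
step 5: x0=(-1.0364, -0.4015, -1.3669) x1=(-1.7840, 0.3390, 0.1664) x2=(0.5202, 1.5930, -1.6945)
step 6: x0=(-1.0198, -0.3644, -1.3590) x1=(-1.8125, 0.3136, 0.1444) x2=(0.5400, 1.5688, -1.6618)
step 7: x0=(-1.0032, -0.3269, -1.3508) x1=(-1.8409, 0.2878, 0.1219) x2=(0.5598, 1.5444, -1.6292)
step 8: x0=(-0.9867, -0.2889, -1.3420) x1=(-1.8691, 0.2617, 0.0989) x2=(0.5794, 1.5196, -1.5967)
step 9: x0=(-0.9703, -0.2505, -1.3328) x1=(-1.8971, 0.2352, 0.0753) x2=(0.5989, 1.4946, -1.5643)
step 10: x0=(-0.9539, -0.2116, -1.3232) x1=(-1.9249, 0.2084, 0.0513) x2=(0.6182, 1.4692, -1.5320)
step 11: x0=(-0.9377, -0.1723, -1.3130) x1=(-1.9523, 0.1813, 0.0266) x2=(0.6374, 1.4435, -1.4998)
step 12: x0=(-0.9216, -0.1327, -1.3024) x1=(-1.9795, 0.1539, 0.0014) x2=(0.6564, 1.4174, -1.4677)
step 13: x0=(-0.9057, -0.0926, -1.2913) x1=(-2.0062, 0.1262, -0.0244) x2=(0.6751, 1.3910, -1.4357)
step 14: x0=(-0.8899, -0.0522, -1.2797) x1=(-2.0326, 0.0984, -0.0507) x2=(0.6936, 1.3642, -1.4038)
step 15: x0=(-0.8742, -0.0114, -1.2676) x1=(-2.0586, 0.0704, -0.0776) x2=(0.7117, 1.3371, -1.3720)
step 16: x0=(-0.8587, 0.0297, -1.2551) x1=(-2.0841, 0.0423, -0.1050) x2=(0.7296, 1.3096, -1.3402)
step 17: x0=(-0.8433, 0.0711, -1.2421) x1=(-2.1092, 0.0140, -0.1330) x2=(0.7471, 1.2817, -1.3085)
step 18: x0=(-0.8281, 0.1128, -1.2287) x1=(-2.1338, -0.0142, -0.1615) x2=(0.7642, 1.2534, -1.2769)
step 19: x0=(-0.8130, 0.1547, -1.2149) x1=(-2.1579, -0.0425, -0.1905) x2=(0.7808, 1.2247, -1.2454)
step 20: x0=(-0.7979, 0.1969, -1.2007) x1=(-2.1815, -0.0708, -0.2199) x2=(0.7969, 1.1956, -1.2139)
step 21: x0=(-0.7829, 0.2392, -1.1861) x1=(-2.2046, -0.0991, -0.2498) x2=(0.8125, 1.1661, -1.1826)
step 22: x0=(-0.7680, 0.2817, -1.1711) x1=(-2.2272, -0.1272, -0.2801) x2=(0.8275, 1.1363, -1.1513)
step 23: x0=(-0.7531, 0.3243, -1.1559) x1=(-2.2493, -0.1553, -0.3107) x2=(0.8419, 1.1061, -1.1201)
step 24: x0=(-0.7381, 0.3670, -1.1403) x1=(-2.2709, -0.1832, -0.3416) x2=(0.8556, 1.0755, -1.0889)
step 25: x0=(-0.7230, 0.4098, -1.1244) x1=(-2.2921, -0.2109, -0.3729) x2=(0.8685, 1.0446, -1.0579)
step 26: x0=(-0.7078, 0.4527, -1.1083) x1=(-2.3128, -0.2385, -0.4044) x2=(0.8806, 1.0133, -1.0270)
step 27: x0=(-0.6924, 0.4955, -1.0920) x1=(-2.3331, -0.2659, -0.4361) x2=(0.8919, 0.9818, -0.9962)
step 28: x0=(-0.6768, 0.5384, -1.0754) x1=(-2.3531, -0.2930, -0.4681) x2=(0.9023, 0.9500, -0.9655)
step 29: x0=(-0.6610, 0.5813, -1.0586) x1=(-2.3726, -0.3200, -0.5002) x2=(0.9117, 0.9180, -0.9349)
step 30: x0=(-0.6448, 0.6241, -1.0417) x1=(-2.3918, -0.3468, -0.5325) x2=(0.9202, 0.8858, -0.9044)
step 31: x0=(-0.6282, 0.6668, -1.0245) x1=(-2.4107, -0.3734, -0.5649) x2=(0.9276, 0.8535, -0.8741)
step 32: x0=(-0.6112, 0.7094, -1.0072) x1=(-2.4292, -0.3997, -0.5974) x2=(0.9339, 0.8211, -0.8439)
step 33: x0=(-0.5938, 0.7518, -0.9898) x1=(-2.4475, -0.4258, -0.6300) x2=(0.9391, 0.7887, -0.8139)
step 34: x0=(-0.5759, 0.7940, -0.9721) x1=(-2.4656, -0.4518, -0.6627) x2=(0.9431, 0.7564, -0.7841)
step 35: x0=(-0.5575, 0.8361, -0.9544) x1=(-2.4834, -0.4775, -0.6954) x2=(0.9460, 0.7242, -0.7544)

3.6344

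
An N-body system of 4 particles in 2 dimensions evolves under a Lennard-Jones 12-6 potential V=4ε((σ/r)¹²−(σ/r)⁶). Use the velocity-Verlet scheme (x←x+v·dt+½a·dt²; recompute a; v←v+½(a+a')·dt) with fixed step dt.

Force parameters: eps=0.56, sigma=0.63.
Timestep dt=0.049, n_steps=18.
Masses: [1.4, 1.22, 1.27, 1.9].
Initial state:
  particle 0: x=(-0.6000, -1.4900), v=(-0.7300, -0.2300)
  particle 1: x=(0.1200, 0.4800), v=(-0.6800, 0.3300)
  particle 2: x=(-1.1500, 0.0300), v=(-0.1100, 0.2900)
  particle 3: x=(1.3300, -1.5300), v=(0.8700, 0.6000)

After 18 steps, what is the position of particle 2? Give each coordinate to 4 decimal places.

step 0: x0=(-0.6000, -1.4900) x1=(0.1200, 0.4800) x2=(-1.1500, 0.0300) x3=(1.3300, -1.5300)
step 1: x0=(-0.6358, -1.5012) x1=(0.0866, 0.4961) x2=(-1.1553, 0.0442) x3=(1.3726, -1.5006)
step 2: x0=(-0.6715, -1.5124) x1=(0.0530, 0.5122) x2=(-1.1604, 0.0585) x3=(1.4152, -1.4712)
step 3: x0=(-0.7073, -1.5236) x1=(0.0191, 0.5281) x2=(-1.1652, 0.0727) x3=(1.4578, -1.4418)
step 4: x0=(-0.7431, -1.5347) x1=(-0.0151, 0.5439) x2=(-1.1697, 0.0871) x3=(1.5004, -1.4124)
step 5: x0=(-0.7789, -1.5457) x1=(-0.0496, 0.5596) x2=(-1.1739, 0.1015) x3=(1.5430, -1.3830)
step 6: x0=(-0.8147, -1.5567) x1=(-0.0844, 0.5751) x2=(-1.1777, 0.1161) x3=(1.5856, -1.3536)
step 7: x0=(-0.8504, -1.5677) x1=(-0.1198, 0.5905) x2=(-1.1811, 0.1307) x3=(1.6282, -1.3242)
step 8: x0=(-0.8862, -1.5787) x1=(-0.1556, 0.6056) x2=(-1.1840, 0.1456) x3=(1.6708, -1.2947)
step 9: x0=(-0.9220, -1.5896) x1=(-0.1920, 0.6204) x2=(-1.1863, 0.1607) x3=(1.7134, -1.2653)
step 10: x0=(-0.9578, -1.6005) x1=(-0.2292, 0.6348) x2=(-1.1879, 0.1761) x3=(1.7560, -1.2359)
step 11: x0=(-0.9936, -1.6113) x1=(-0.2673, 0.6489) x2=(-1.1886, 0.1919) x3=(1.7985, -1.2065)
step 12: x0=(-1.0294, -1.6221) x1=(-0.3064, 0.6624) x2=(-1.1883, 0.2081) x3=(1.8411, -1.1771)
step 13: x0=(-1.0652, -1.6329) x1=(-0.3469, 0.6752) x2=(-1.1867, 0.2250) x3=(1.8837, -1.1477)
step 14: x0=(-1.1010, -1.6437) x1=(-0.3892, 0.6870) x2=(-1.1834, 0.2428) x3=(1.9263, -1.1182)
step 15: x0=(-1.1368, -1.6545) x1=(-0.4336, 0.6977) x2=(-1.1781, 0.2617) x3=(1.9688, -1.0888)
step 16: x0=(-1.1725, -1.6652) x1=(-0.4807, 0.7067) x2=(-1.1700, 0.2822) x3=(2.0114, -1.0594)
step 17: x0=(-1.2083, -1.6760) x1=(-0.5314, 0.7136) x2=(-1.1587, 0.3047) x3=(2.0540, -1.0300)
step 18: x0=(-1.2441, -1.6867) x1=(-0.5850, 0.7185) x2=(-1.1444, 0.3291) x3=(2.0965, -1.0006)

(-1.1444, 0.3291)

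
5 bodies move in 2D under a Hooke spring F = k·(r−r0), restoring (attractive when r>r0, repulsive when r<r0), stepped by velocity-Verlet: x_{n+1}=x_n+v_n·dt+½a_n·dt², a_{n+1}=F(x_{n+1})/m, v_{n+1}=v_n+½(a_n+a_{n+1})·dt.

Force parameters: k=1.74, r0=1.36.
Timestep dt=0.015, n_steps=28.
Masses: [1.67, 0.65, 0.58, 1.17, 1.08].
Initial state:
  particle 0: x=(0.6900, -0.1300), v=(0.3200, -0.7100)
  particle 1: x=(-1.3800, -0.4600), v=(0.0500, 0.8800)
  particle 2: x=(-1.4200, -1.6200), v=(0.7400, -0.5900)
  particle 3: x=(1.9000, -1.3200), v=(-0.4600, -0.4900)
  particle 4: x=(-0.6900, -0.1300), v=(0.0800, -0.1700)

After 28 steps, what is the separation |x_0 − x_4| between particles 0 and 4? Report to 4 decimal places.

step 0: x0=(0.6900, -0.1300) x1=(-1.3800, -0.4600) x2=(-1.4200, -1.6200) x3=(1.9000, -1.3200) x4=(-0.6900, -0.1300)
step 1: x0=(0.6946, -0.1408) x1=(-1.3786, -0.4469) x2=(-1.4079, -1.6285) x3=(1.8922, -1.3271) x4=(-0.6885, -0.1327)
step 2: x0=(0.6989, -0.1518) x1=(-1.3759, -0.4342) x2=(-1.3936, -1.6364) x3=(1.8825, -1.3339) x4=(-0.6863, -0.1356)
step 3: x0=(0.7028, -0.1630) x1=(-1.3719, -0.4217) x2=(-1.3774, -1.6436) x3=(1.8710, -1.3402) x4=(-0.6835, -0.1387)
step 4: x0=(0.7064, -0.1745) x1=(-1.3667, -0.4096) x2=(-1.3591, -1.6501) x3=(1.8578, -1.3462) x4=(-0.6800, -0.1421)
step 5: x0=(0.7096, -0.1863) x1=(-1.3602, -0.3978) x2=(-1.3389, -1.6560) x3=(1.8427, -1.3517) x4=(-0.6759, -0.1457)
step 6: x0=(0.7124, -0.1982) x1=(-1.3526, -0.3864) x2=(-1.3166, -1.6611) x3=(1.8260, -1.3569) x4=(-0.6711, -0.1495)
step 7: x0=(0.7149, -0.2103) x1=(-1.3437, -0.3754) x2=(-1.2925, -1.6656) x3=(1.8075, -1.3616) x4=(-0.6657, -0.1536)
step 8: x0=(0.7171, -0.2227) x1=(-1.3336, -0.3648) x2=(-1.2665, -1.6694) x3=(1.7873, -1.3659) x4=(-0.6596, -0.1580)
step 9: x0=(0.7189, -0.2352) x1=(-1.3224, -0.3546) x2=(-1.2387, -1.6725) x3=(1.7655, -1.3699) x4=(-0.6529, -0.1626)
step 10: x0=(0.7204, -0.2480) x1=(-1.3102, -0.3448) x2=(-1.2092, -1.6750) x3=(1.7421, -1.3734) x4=(-0.6456, -0.1674)
step 11: x0=(0.7215, -0.2609) x1=(-1.2968, -0.3354) x2=(-1.1779, -1.6767) x3=(1.7171, -1.3766) x4=(-0.6376, -0.1724)
step 12: x0=(0.7224, -0.2740) x1=(-1.2824, -0.3265) x2=(-1.1450, -1.6778) x3=(1.6907, -1.3794) x4=(-0.6290, -0.1777)
step 13: x0=(0.7229, -0.2873) x1=(-1.2670, -0.3180) x2=(-1.1105, -1.6783) x3=(1.6628, -1.3819) x4=(-0.6198, -0.1832)
step 14: x0=(0.7231, -0.3007) x1=(-1.2506, -0.3099) x2=(-1.0745, -1.6781) x3=(1.6334, -1.3839) x4=(-0.6099, -0.1890)
step 15: x0=(0.7230, -0.3142) x1=(-1.2333, -0.3023) x2=(-1.0371, -1.6774) x3=(1.6028, -1.3857) x4=(-0.5995, -0.1950)
step 16: x0=(0.7226, -0.3279) x1=(-1.2151, -0.2952) x2=(-0.9983, -1.6760) x3=(1.5708, -1.3870) x4=(-0.5885, -0.2012)
step 17: x0=(0.7219, -0.3417) x1=(-1.1961, -0.2885) x2=(-0.9582, -1.6740) x3=(1.5376, -1.3881) x4=(-0.5769, -0.2076)
step 18: x0=(0.7210, -0.3556) x1=(-1.1763, -0.2822) x2=(-0.9169, -1.6715) x3=(1.5032, -1.3888) x4=(-0.5647, -0.2142)
step 19: x0=(0.7198, -0.3696) x1=(-1.1558, -0.2764) x2=(-0.8745, -1.6685) x3=(1.4677, -1.3892) x4=(-0.5520, -0.2210)
step 20: x0=(0.7184, -0.3836) x1=(-1.1346, -0.2711) x2=(-0.8310, -1.6650) x3=(1.4311, -1.3894) x4=(-0.5387, -0.2280)
step 21: x0=(0.7167, -0.3978) x1=(-1.1127, -0.2662) x2=(-0.7866, -1.6610) x3=(1.3935, -1.3892) x4=(-0.5249, -0.2351)
step 22: x0=(0.7149, -0.4120) x1=(-1.0902, -0.2617) x2=(-0.7413, -1.6566) x3=(1.3551, -1.3888) x4=(-0.5106, -0.2425)
step 23: x0=(0.7128, -0.4262) x1=(-1.0672, -0.2576) x2=(-0.6952, -1.6518) x3=(1.3157, -1.3882) x4=(-0.4959, -0.2500)
step 24: x0=(0.7105, -0.4405) x1=(-1.0437, -0.2540) x2=(-0.6485, -1.6466) x3=(1.2756, -1.3873) x4=(-0.4806, -0.2577)
step 25: x0=(0.7081, -0.4547) x1=(-1.0198, -0.2507) x2=(-0.6011, -1.6410) x3=(1.2348, -1.3862) x4=(-0.4649, -0.2655)
step 26: x0=(0.7055, -0.4690) x1=(-0.9955, -0.2478) x2=(-0.5532, -1.6352) x3=(1.1933, -1.3849) x4=(-0.4488, -0.2735)
step 27: x0=(0.7028, -0.4833) x1=(-0.9708, -0.2453) x2=(-0.5049, -1.6290) x3=(1.1512, -1.3835) x4=(-0.4322, -0.2816)
step 28: x0=(0.7000, -0.4975) x1=(-0.9459, -0.2431) x2=(-0.4562, -1.6227) x3=(1.1086, -1.3818) x4=(-0.4152, -0.2898)

1.1344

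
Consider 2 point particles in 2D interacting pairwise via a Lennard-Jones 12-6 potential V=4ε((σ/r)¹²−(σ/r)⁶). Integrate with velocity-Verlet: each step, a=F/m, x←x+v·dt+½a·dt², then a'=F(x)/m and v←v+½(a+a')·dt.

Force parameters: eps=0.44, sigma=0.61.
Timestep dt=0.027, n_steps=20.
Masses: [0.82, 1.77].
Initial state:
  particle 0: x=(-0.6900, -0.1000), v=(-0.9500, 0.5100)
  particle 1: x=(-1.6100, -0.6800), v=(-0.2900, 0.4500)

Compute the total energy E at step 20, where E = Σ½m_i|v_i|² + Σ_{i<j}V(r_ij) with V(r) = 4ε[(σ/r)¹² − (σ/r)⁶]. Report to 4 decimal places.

step 0: x0=(-0.6900, -0.1000) x1=(-1.6100, -0.6800)
step 1: x0=(-0.7158, -0.0863) x1=(-1.6178, -0.6678)
step 2: x0=(-0.7417, -0.0727) x1=(-1.6255, -0.6556)
step 3: x0=(-0.7680, -0.0594) x1=(-1.6330, -0.6432)
step 4: x0=(-0.7945, -0.0462) x1=(-1.6404, -0.6308)
step 5: x0=(-0.8213, -0.0332) x1=(-1.6477, -0.6183)
step 6: x0=(-0.8484, -0.0204) x1=(-1.6549, -0.6057)
step 7: x0=(-0.8759, -0.0079) x1=(-1.6618, -0.5930)
step 8: x0=(-0.9038, 0.0043) x1=(-1.6686, -0.5801)
step 9: x0=(-0.9322, 0.0162) x1=(-1.6752, -0.5671)
step 10: x0=(-0.9610, 0.0277) x1=(-1.6816, -0.5539)
step 11: x0=(-0.9903, 0.0388) x1=(-1.6877, -0.5405)
step 12: x0=(-1.0203, 0.0493) x1=(-1.6935, -0.5268)
step 13: x0=(-1.0509, 0.0593) x1=(-1.6991, -0.5129)
step 14: x0=(-1.0823, 0.0686) x1=(-1.7042, -0.4987)
step 15: x0=(-1.1145, 0.0772) x1=(-1.7090, -0.4841)
step 16: x0=(-1.1477, 0.0848) x1=(-1.7134, -0.4692)
step 17: x0=(-1.1819, 0.0915) x1=(-1.7172, -0.4537)
step 18: x0=(-1.2172, 0.0970) x1=(-1.7206, -0.4377)
step 19: x0=(-1.2535, 0.1015) x1=(-1.7235, -0.4213)
step 20: x0=(-1.2903, 0.1054) x1=(-1.7262, -0.4046)
step 0 velocities: v0=(-0.9500, 0.5100) v1=(-0.2900, 0.4500)
step 0: KE=0.7303, PE=-0.0531, E=0.6772
step 20 velocities: v0=(-1.3516, 0.1582) v1=(-0.1040, 0.6130)
step 20: KE=1.1013, PE=-0.4325, E=0.6689

0.6689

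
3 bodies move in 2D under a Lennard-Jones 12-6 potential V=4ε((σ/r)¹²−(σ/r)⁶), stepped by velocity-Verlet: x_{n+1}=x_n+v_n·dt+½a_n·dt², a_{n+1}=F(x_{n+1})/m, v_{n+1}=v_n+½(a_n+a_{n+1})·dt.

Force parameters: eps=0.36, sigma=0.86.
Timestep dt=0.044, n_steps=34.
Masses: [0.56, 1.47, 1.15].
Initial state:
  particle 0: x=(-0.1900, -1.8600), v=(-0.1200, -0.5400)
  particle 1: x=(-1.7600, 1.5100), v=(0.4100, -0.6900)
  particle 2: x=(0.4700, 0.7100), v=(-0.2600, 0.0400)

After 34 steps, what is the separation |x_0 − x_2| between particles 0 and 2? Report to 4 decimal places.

3.4552

step 0: x0=(-0.1900, -1.8600) x1=(-1.7600, 1.5100) x2=(0.4700, 0.7100)
step 1: x0=(-0.1953, -1.8838) x1=(-1.7420, 1.4796) x2=(0.4586, 0.7118)
step 2: x0=(-0.2006, -1.9075) x1=(-1.7239, 1.4493) x2=(0.4471, 0.7135)
step 3: x0=(-0.2058, -1.9312) x1=(-1.7058, 1.4189) x2=(0.4356, 0.7153)
step 4: x0=(-0.2111, -1.9549) x1=(-1.6877, 1.3885) x2=(0.4241, 0.7170)
step 5: x0=(-0.2164, -1.9786) x1=(-1.6696, 1.3581) x2=(0.4126, 0.7188)
step 6: x0=(-0.2216, -2.0023) x1=(-1.6515, 1.3278) x2=(0.4010, 0.7206)
step 7: x0=(-0.2269, -2.0260) x1=(-1.6334, 1.2974) x2=(0.3895, 0.7223)
step 8: x0=(-0.2322, -2.0497) x1=(-1.6152, 1.2670) x2=(0.3778, 0.7241)
step 9: x0=(-0.2374, -2.0734) x1=(-1.5970, 1.2365) x2=(0.3662, 0.7259)
step 10: x0=(-0.2427, -2.0970) x1=(-1.5788, 1.2061) x2=(0.3545, 0.7277)
step 11: x0=(-0.2480, -2.1207) x1=(-1.5605, 1.1757) x2=(0.3428, 0.7295)
step 12: x0=(-0.2532, -2.1443) x1=(-1.5422, 1.1453) x2=(0.3310, 0.7313)
step 13: x0=(-0.2585, -2.1679) x1=(-1.5239, 1.1148) x2=(0.3192, 0.7331)
step 14: x0=(-0.2637, -2.1916) x1=(-1.5055, 1.0843) x2=(0.3072, 0.7349)
step 15: x0=(-0.2690, -2.2152) x1=(-1.4870, 1.0539) x2=(0.2953, 0.7367)
step 16: x0=(-0.2743, -2.2388) x1=(-1.4685, 1.0234) x2=(0.2832, 0.7386)
step 17: x0=(-0.2795, -2.2624) x1=(-1.4499, 0.9929) x2=(0.2710, 0.7404)
step 18: x0=(-0.2848, -2.2860) x1=(-1.4312, 0.9624) x2=(0.2587, 0.7423)
step 19: x0=(-0.2900, -2.3096) x1=(-1.4124, 0.9318) x2=(0.2463, 0.7442)
step 20: x0=(-0.2953, -2.3331) x1=(-1.3934, 0.9013) x2=(0.2337, 0.7461)
step 21: x0=(-0.3006, -2.3567) x1=(-1.3743, 0.8707) x2=(0.2209, 0.7480)
step 22: x0=(-0.3058, -2.3803) x1=(-1.3551, 0.8402) x2=(0.2079, 0.7500)
step 23: x0=(-0.3111, -2.4039) x1=(-1.3357, 0.8096) x2=(0.1947, 0.7519)
step 24: x0=(-0.3163, -2.4274) x1=(-1.3160, 0.7790) x2=(0.1812, 0.7539)
step 25: x0=(-0.3216, -2.4510) x1=(-1.2961, 0.7484) x2=(0.1674, 0.7559)
step 26: x0=(-0.3269, -2.4745) x1=(-1.2759, 0.7178) x2=(0.1532, 0.7578)
step 27: x0=(-0.3321, -2.4981) x1=(-1.2554, 0.6872) x2=(0.1385, 0.7598)
step 28: x0=(-0.3374, -2.5216) x1=(-1.2345, 0.6566) x2=(0.1234, 0.7617)
step 29: x0=(-0.3426, -2.5451) x1=(-1.2131, 0.6261) x2=(0.1077, 0.7635)
step 30: x0=(-0.3479, -2.5686) x1=(-1.1912, 0.5956) x2=(0.0912, 0.7653)
step 31: x0=(-0.3532, -2.5922) x1=(-1.1686, 0.5652) x2=(0.0740, 0.7670)
step 32: x0=(-0.3584, -2.6157) x1=(-1.1453, 0.5349) x2=(0.0559, 0.7686)
step 33: x0=(-0.3637, -2.6392) x1=(-1.1212, 0.5048) x2=(0.0367, 0.7699)
step 34: x0=(-0.3690, -2.6627) x1=(-1.0962, 0.4749) x2=(0.0162, 0.7710)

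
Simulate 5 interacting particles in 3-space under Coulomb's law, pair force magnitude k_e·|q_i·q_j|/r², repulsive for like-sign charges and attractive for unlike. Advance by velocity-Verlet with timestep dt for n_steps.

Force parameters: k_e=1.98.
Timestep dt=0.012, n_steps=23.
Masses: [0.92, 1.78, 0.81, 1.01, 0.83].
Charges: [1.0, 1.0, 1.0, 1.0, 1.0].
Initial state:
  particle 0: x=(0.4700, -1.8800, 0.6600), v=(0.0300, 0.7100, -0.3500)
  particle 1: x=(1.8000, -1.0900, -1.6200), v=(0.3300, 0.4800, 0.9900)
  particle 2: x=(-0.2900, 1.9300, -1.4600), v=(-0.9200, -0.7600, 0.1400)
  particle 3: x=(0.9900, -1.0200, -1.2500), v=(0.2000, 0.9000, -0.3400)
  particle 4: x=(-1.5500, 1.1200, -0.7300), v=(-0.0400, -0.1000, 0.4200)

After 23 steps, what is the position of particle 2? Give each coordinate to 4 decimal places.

(-0.5264, 1.7557, -1.4415)

step 0: x0=(0.4700, -1.8800, 0.6600) x1=(1.8000, -1.0900, -1.6200) x2=(-0.2900, 1.9300, -1.4600) x3=(0.9900, -1.0200, -1.2500) x4=(-1.5500, 1.1200, -0.7300)
step 1: x0=(0.4703, -1.8715, 0.6559) x1=(1.8041, -1.0843, -1.6082) x2=(-0.3010, 1.9209, -1.4584) x3=(0.9923, -1.0092, -1.2540) x4=(-1.5506, 1.1188, -0.7249)
step 2: x0=(0.4707, -1.8631, 0.6518) x1=(1.8083, -1.0785, -1.5964) x2=(-0.3120, 1.9120, -1.4568) x3=(0.9942, -0.9984, -1.2580) x4=(-1.5513, 1.1176, -0.7198)
step 3: x0=(0.4710, -1.8547, 0.6479) x1=(1.8128, -1.0728, -1.5848) x2=(-0.3228, 1.9032, -1.4553) x3=(0.9959, -0.9875, -1.2618) x4=(-1.5521, 1.1163, -0.7146)
step 4: x0=(0.4713, -1.8465, 0.6441) x1=(1.8175, -1.0672, -1.5733) x2=(-0.3336, 1.8946, -1.4538) x3=(0.9973, -0.9767, -1.2656) x4=(-1.5531, 1.1151, -0.7094)
step 5: x0=(0.4715, -1.8383, 0.6403) x1=(1.8224, -1.0615, -1.5618) x2=(-0.3444, 1.8860, -1.4524) x3=(0.9984, -0.9658, -1.2694) x4=(-1.5542, 1.1138, -0.7041)
step 6: x0=(0.4718, -1.8301, 0.6367) x1=(1.8276, -1.0559, -1.5505) x2=(-0.3551, 1.8776, -1.4511) x3=(0.9993, -0.9549, -1.2730) x4=(-1.5555, 1.1126, -0.6987)
step 7: x0=(0.4720, -1.8220, 0.6332) x1=(1.8329, -1.0504, -1.5392) x2=(-0.3657, 1.8694, -1.4499) x3=(0.9998, -0.9440, -1.2766) x4=(-1.5570, 1.1113, -0.6933)
step 8: x0=(0.4722, -1.8140, 0.6299) x1=(1.8385, -1.0448, -1.5280) x2=(-0.3762, 1.8612, -1.4488) x3=(1.0000, -0.9330, -1.2801) x4=(-1.5586, 1.1100, -0.6878)
step 9: x0=(0.4723, -1.8061, 0.6266) x1=(1.8443, -1.0393, -1.5169) x2=(-0.3867, 1.8533, -1.4477) x3=(0.9999, -0.9221, -1.2836) x4=(-1.5603, 1.1087, -0.6822)
step 10: x0=(0.4725, -1.7982, 0.6234) x1=(1.8504, -1.0338, -1.5059) x2=(-0.3971, 1.8454, -1.4467) x3=(0.9995, -0.9111, -1.2871) x4=(-1.5622, 1.1073, -0.6766)
step 11: x0=(0.4726, -1.7904, 0.6203) x1=(1.8566, -1.0284, -1.4949) x2=(-0.4075, 1.8377, -1.4458) x3=(0.9989, -0.9000, -1.2905) x4=(-1.5643, 1.1060, -0.6709)
step 12: x0=(0.4727, -1.7827, 0.6174) x1=(1.8631, -1.0230, -1.4840) x2=(-0.4177, 1.8301, -1.4449) x3=(0.9979, -0.8890, -1.2939) x4=(-1.5665, 1.1046, -0.6652)
step 13: x0=(0.4727, -1.7751, 0.6146) x1=(1.8698, -1.0176, -1.4732) x2=(-0.4279, 1.8226, -1.4442) x3=(0.9966, -0.8778, -1.2973) x4=(-1.5689, 1.1032, -0.6593)
step 14: x0=(0.4728, -1.7675, 0.6118) x1=(1.8767, -1.0123, -1.4624) x2=(-0.4381, 1.8153, -1.4435) x3=(0.9951, -0.8667, -1.3006) x4=(-1.5714, 1.1018, -0.6534)
step 15: x0=(0.4728, -1.7600, 0.6092) x1=(1.8838, -1.0070, -1.4517) x2=(-0.4482, 1.8081, -1.4429) x3=(0.9933, -0.8555, -1.3040) x4=(-1.5741, 1.1004, -0.6474)
step 16: x0=(0.4728, -1.7526, 0.6067) x1=(1.8912, -1.0018, -1.4411) x2=(-0.4582, 1.8011, -1.4424) x3=(0.9912, -0.8443, -1.3074) x4=(-1.5770, 1.0990, -0.6414)
step 17: x0=(0.4728, -1.7452, 0.6043) x1=(1.8987, -0.9966, -1.4304) x2=(-0.4681, 1.7942, -1.4420) x3=(0.9888, -0.8330, -1.3107) x4=(-1.5800, 1.0975, -0.6353)
step 18: x0=(0.4727, -1.7379, 0.6020) x1=(1.9065, -0.9914, -1.4199) x2=(-0.4780, 1.7874, -1.4417) x3=(0.9861, -0.8217, -1.3141) x4=(-1.5832, 1.0960, -0.6290)
step 19: x0=(0.4726, -1.7307, 0.5998) x1=(1.9145, -0.9863, -1.4093) x2=(-0.4878, 1.7808, -1.4415) x3=(0.9832, -0.8104, -1.3175) x4=(-1.5865, 1.0945, -0.6228)
step 20: x0=(0.4725, -1.7235, 0.5977) x1=(1.9226, -0.9812, -1.3988) x2=(-0.4975, 1.7743, -1.4413) x3=(0.9800, -0.7990, -1.3210) x4=(-1.5900, 1.0930, -0.6164)
step 21: x0=(0.4724, -1.7165, 0.5957) x1=(1.9310, -0.9761, -1.3884) x2=(-0.5072, 1.7680, -1.4413) x3=(0.9766, -0.7876, -1.3244) x4=(-1.5936, 1.0915, -0.6099)
step 22: x0=(0.4723, -1.7095, 0.5939) x1=(1.9396, -0.9711, -1.3779) x2=(-0.5168, 1.7618, -1.4413) x3=(0.9730, -0.7762, -1.3279) x4=(-1.5974, 1.0900, -0.6034)
step 23: x0=(0.4721, -1.7026, 0.5921) x1=(1.9483, -0.9662, -1.3675) x2=(-0.5264, 1.7557, -1.4415) x3=(0.9691, -0.7647, -1.3315) x4=(-1.6014, 1.0884, -0.5968)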